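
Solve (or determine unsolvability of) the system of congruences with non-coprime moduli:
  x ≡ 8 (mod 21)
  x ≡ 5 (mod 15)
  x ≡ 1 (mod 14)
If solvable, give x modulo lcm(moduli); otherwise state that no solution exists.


Moduli 21, 15, 14 are not pairwise coprime, so CRT works modulo lcm(m_i) when all pairwise compatibility conditions hold.
Pairwise compatibility: gcd(m_i, m_j) must divide a_i - a_j for every pair.
Merge one congruence at a time:
  Start: x ≡ 8 (mod 21).
  Combine with x ≡ 5 (mod 15): gcd(21, 15) = 3; 5 - 8 = -3, which IS divisible by 3, so compatible.
    Write x = 8 + 21·t and substitute into x ≡ 5 (mod 15): 21·t ≡ 5 − 8 = -3 (mod 15).
    Divide the congruence (and modulus) by g = 3: 7·t ≡ -1 (mod 5).
    Reduce coefficients mod 5: 2·t ≡ 4 (mod 5).
    The inverse of 2 mod 5 is 3 (since 2·3 = 6 = 1·5 + 1), so t ≡ 3·4 = 12 ≡ 2 (mod 5).
    Then x = 8 + 21·2 = 50, valid modulo lcm(21, 15) = 105: x ≡ 50 (mod 105).
  Combine with x ≡ 1 (mod 14): gcd(105, 14) = 7; 1 - 50 = -49, which IS divisible by 7, so compatible.
    Write x = 50 + 105·t and substitute into x ≡ 1 (mod 14): 105·t ≡ 1 − 50 = -49 (mod 14).
    Divide the congruence (and modulus) by g = 7: 15·t ≡ -7 (mod 2).
    Reduce coefficients mod 2: 1·t ≡ 1 (mod 2).
    So t ≡ 1 (mod 2).
    Then x = 50 + 105·1 = 155, valid modulo lcm(105, 14) = 210: x ≡ 155 (mod 210).
Verify: 155 mod 21 = 8, 155 mod 15 = 5, 155 mod 14 = 1.

x ≡ 155 (mod 210).


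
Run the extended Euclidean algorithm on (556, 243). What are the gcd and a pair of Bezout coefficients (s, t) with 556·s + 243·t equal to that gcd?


Euclidean algorithm on (556, 243) — divide until remainder is 0:
  556 = 2 · 243 + 70
  243 = 3 · 70 + 33
  70 = 2 · 33 + 4
  33 = 8 · 4 + 1
  4 = 4 · 1 + 0
gcd(556, 243) = 1.
Track Bezout coefficients alongside the remainders: start with r₀ = 556 = a·1 + b·0 (s = 1, t = 0) and r₁ = 243 = a·0 + b·1 (s = 0, t = 1); each new remainder r_{k+1} = r_{k-1} − q_k·r_k inherits s_{k+1} = s_{k-1} − q_k·s_k, t_{k+1} = t_{k-1} − q_k·t_k, so r_k = a·s_k + b·t_k at every step:
  q = 2: r = 70, s = 1 − 2·0 = 1, t = 0 − 2·1 = -2  (check: 556·1 + 243·(-2) = 70)
  q = 3: r = 33, s = 0 − 3·1 = -3, t = 1 − 3·(-2) = 7  (check: 556·(-3) + 243·7 = 33)
  q = 2: r = 4, s = 1 − 2·(-3) = 7, t = -2 − 2·7 = -16  (check: 556·7 + 243·(-16) = 4)
  q = 8: r = 1, s = -3 − 8·7 = -59, t = 7 − 8·(-16) = 135  (check: 556·(-59) + 243·135 = 1)
The row with r = 1 (the gcd) gives the Bezout coefficients s = -59, t = 135.
Result: 556 · (-59) + 243 · (135) = 1.

gcd(556, 243) = 1; s = -59, t = 135 (check: 556·(-59) + 243·135 = 1).


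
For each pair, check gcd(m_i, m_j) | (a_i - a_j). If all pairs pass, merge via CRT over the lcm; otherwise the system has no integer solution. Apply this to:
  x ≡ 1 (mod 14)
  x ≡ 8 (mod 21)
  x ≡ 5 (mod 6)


Moduli 14, 21, 6 are not pairwise coprime, so CRT works modulo lcm(m_i) when all pairwise compatibility conditions hold.
Pairwise compatibility: gcd(m_i, m_j) must divide a_i - a_j for every pair.
Merge one congruence at a time:
  Start: x ≡ 1 (mod 14).
  Combine with x ≡ 8 (mod 21): gcd(14, 21) = 7; 8 - 1 = 7, which IS divisible by 7, so compatible.
    Write x = 1 + 14·t and substitute into x ≡ 8 (mod 21): 14·t ≡ 8 − 1 = 7 (mod 21).
    Divide the congruence (and modulus) by g = 7: 2·t ≡ 1 (mod 3).
    The inverse of 2 mod 3 is 2 (since 2·2 = 4 = 1·3 + 1), so t ≡ 2·1 = 2 ≡ 2 (mod 3).
    Then x = 1 + 14·2 = 29, valid modulo lcm(14, 21) = 42: x ≡ 29 (mod 42).
  Combine with x ≡ 5 (mod 6): gcd(42, 6) = 6; 5 - 29 = -24, which IS divisible by 6, so compatible.
    Write x = 29 + 42·t and substitute into x ≡ 5 (mod 6): 42·t ≡ 5 − 29 = -24 (mod 6).
    Divide the congruence (and modulus) by g = 6: 7·t ≡ -4 (mod 1).
    Modulo 1 every t works; take t = 0.
    Then x = 29 + 42·0 = 29, valid modulo lcm(42, 6) = 42: x ≡ 29 (mod 42).
Verify: 29 mod 14 = 1, 29 mod 21 = 8, 29 mod 6 = 5.

x ≡ 29 (mod 42).


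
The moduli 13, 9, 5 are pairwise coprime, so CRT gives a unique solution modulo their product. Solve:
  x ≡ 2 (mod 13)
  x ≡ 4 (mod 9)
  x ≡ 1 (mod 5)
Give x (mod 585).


Moduli 13, 9, 5 are pairwise coprime; by CRT there is a unique solution modulo M = 13 · 9 · 5 = 585.
Solve pairwise, accumulating the modulus:
  Start with x ≡ 2 (mod 13).
  Combine with x ≡ 4 (mod 9): since gcd(13, 9) = 1, we get a unique residue mod 117.
    Write x = 2 + 13·t and substitute into x ≡ 4 (mod 9): 13·t ≡ 4 − 2 = 2 (mod 9).
    Reduce coefficients mod 9: 4·t ≡ 2 (mod 9).
    The inverse of 4 mod 9 is 7 (since 4·7 = 28 = 3·9 + 1), so t ≡ 7·2 = 14 ≡ 5 (mod 9).
    Then x = 2 + 13·5 = 67, valid modulo lcm(13, 9) = 117: x ≡ 67 (mod 117).
  Combine with x ≡ 1 (mod 5): since gcd(117, 5) = 1, we get a unique residue mod 585.
    Write x = 67 + 117·t and substitute into x ≡ 1 (mod 5): 117·t ≡ 1 − 67 = -66 (mod 5).
    Reduce coefficients mod 5: 2·t ≡ 4 (mod 5).
    The inverse of 2 mod 5 is 3 (since 2·3 = 6 = 1·5 + 1), so t ≡ 3·4 = 12 ≡ 2 (mod 5).
    Then x = 67 + 117·2 = 301, valid modulo lcm(117, 5) = 585: x ≡ 301 (mod 585).
Verify: 301 mod 13 = 2 ✓, 301 mod 9 = 4 ✓, 301 mod 5 = 1 ✓.

x ≡ 301 (mod 585).


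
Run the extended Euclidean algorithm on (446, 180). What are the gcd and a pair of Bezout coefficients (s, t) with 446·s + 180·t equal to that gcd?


Euclidean algorithm on (446, 180) — divide until remainder is 0:
  446 = 2 · 180 + 86
  180 = 2 · 86 + 8
  86 = 10 · 8 + 6
  8 = 1 · 6 + 2
  6 = 3 · 2 + 0
gcd(446, 180) = 2.
Track Bezout coefficients alongside the remainders: start with r₀ = 446 = a·1 + b·0 (s = 1, t = 0) and r₁ = 180 = a·0 + b·1 (s = 0, t = 1); each new remainder r_{k+1} = r_{k-1} − q_k·r_k inherits s_{k+1} = s_{k-1} − q_k·s_k, t_{k+1} = t_{k-1} − q_k·t_k, so r_k = a·s_k + b·t_k at every step:
  q = 2: r = 86, s = 1 − 2·0 = 1, t = 0 − 2·1 = -2  (check: 446·1 + 180·(-2) = 86)
  q = 2: r = 8, s = 0 − 2·1 = -2, t = 1 − 2·(-2) = 5  (check: 446·(-2) + 180·5 = 8)
  q = 10: r = 6, s = 1 − 10·(-2) = 21, t = -2 − 10·5 = -52  (check: 446·21 + 180·(-52) = 6)
  q = 1: r = 2, s = -2 − 1·21 = -23, t = 5 − 1·(-52) = 57  (check: 446·(-23) + 180·57 = 2)
The row with r = 2 (the gcd) gives the Bezout coefficients s = -23, t = 57.
Result: 446 · (-23) + 180 · (57) = 2.

gcd(446, 180) = 2; s = -23, t = 57 (check: 446·(-23) + 180·57 = 2).


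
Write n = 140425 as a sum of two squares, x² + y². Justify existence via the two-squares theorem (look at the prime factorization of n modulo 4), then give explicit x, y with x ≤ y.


Step 1: Factor n = 140425 = 5^2 · 41 · 137.
Step 2: Check the mod-4 condition on each prime factor: 5 ≡ 1 (mod 4), exponent 2; 41 ≡ 1 (mod 4), exponent 1; 137 ≡ 1 (mod 4), exponent 1.
All primes ≡ 3 (mod 4) appear to even exponent (or don't appear), so by the two-squares theorem n IS expressible as a sum of two squares.
Step 3: Build a representation. Group n = k² · m with k = 5 and m = 41 · 137 = 5617 (a product of primes ≡ 1 (mod 4)); a representation of m scales to one of n via (k·x)² + (k·y)² = k²(x² + y²). Each prime p ≡ 1 (mod 4) is itself a sum of two squares; find a² by testing p − a² for a perfect square:
  41: 41 − 1² = 40, 41 − 2² = 37, 41 − 3² = 32, 41 − 4² = 25 = 5² ⇒ 41 = 4² + 5².
  137: 137 − 1² = 136, 137 − 2² = 133, 137 − 3² = 128, 137 − 4² = 121 = 11² ⇒ 137 = 4² + 11².
  Combine using the Brahmagupta–Fibonacci identity (a² + b²)(c² + d²) = (ac − bd)² + (ad + bc)² = (ac + bd)² + (ad − bc)²:
  41 · 137 = 5617: from (4² + 5²)(4² + 11²), take (4·4 − 5·11, 4·11 + 5·4) = (16 − 55, 44 + 20) = (-39, 64); dropping signs (only squares matter) gives (39, 64); check 39² + 64² = 1521 + 4096 = 5617 ✓.
  Scale by k = 5: (5·39, 5·64) = (195, 320).
Step 4: Order so x ≤ y and verify: 195² + 320² = 38025 + 102400 = 140425 = n. ✓

n = 140425 = 195² + 320² (one valid representation with x ≤ y).


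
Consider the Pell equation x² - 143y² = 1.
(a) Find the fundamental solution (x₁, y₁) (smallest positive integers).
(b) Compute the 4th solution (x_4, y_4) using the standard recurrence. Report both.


Step 1: Find the fundamental solution (x₁, y₁) of x² - 143y² = 1.
  Expand √143 as a continued fraction. a₀ = ⌊√143⌋ = 11; iterate m_{k+1} = d_k·a_k − m_k, d_{k+1} = (143 − m_{k+1}²)/d_k, a_{k+1} = ⌊(a₀ + m_{k+1})/d_{k+1}⌋ (starting m₀ = 0, d₀ = 1), with convergents p_k = a_k·p_{k-1} + p_{k-2}, q_k = a_k·q_{k-1} + q_{k-2} (p₋₁ = 1, q₋₁ = 0):
  k = 0: a₀ = 11; p₀/q₀ = 11/1; p₀² − 143·q₀² = 121 − 143 = -22.
  k = 1: m = 11, d = 22, a = ⌊(11 + 11)/22⌋ = 1; p/q = (1·11 + 1)/(1·1 + 0) = 12/1; p² − 143·q² = 144 − 143 = 1.
  The first convergent with p² − 143·q² = 1 gives the fundamental solution (x₁, y₁) = (12, 1).
Step 2: Apply the recurrence (x_{n+1}, y_{n+1}) = (x₁x_n + 143y₁y_n, x₁y_n + y₁x_n) repeatedly.
  From (x_1, y_1) = (12, 1): x_2 = 12·12 + 143·1·1 = 287; y_2 = 12·1 + 1·12 = 24.
  From (x_2, y_2) = (287, 24): x_3 = 12·287 + 143·1·24 = 6876; y_3 = 12·24 + 1·287 = 575.
  From (x_3, y_3) = (6876, 575): x_4 = 12·6876 + 143·1·575 = 164737; y_4 = 12·575 + 1·6876 = 13776.
Step 3: Verify x_4² - 143·y_4² = 27138279169 - 27138279168 = 1 (should be 1). ✓

(x_1, y_1) = (12, 1); (x_4, y_4) = (164737, 13776).


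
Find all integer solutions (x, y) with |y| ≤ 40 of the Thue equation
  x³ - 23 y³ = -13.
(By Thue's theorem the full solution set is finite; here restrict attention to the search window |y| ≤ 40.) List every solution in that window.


The equation is x³ - 23y³ = -13. For fixed y, x³ = 23·y³ − 13, so a solution requires the RHS to be a perfect cube.
Strategy: iterate y from -40 to 40, compute RHS = 23·y³ − 13, and check whether it is a (positive or negative) perfect cube.
Check small values of y:
  y = 0: RHS = -13 is not a perfect cube.
  y = 1: RHS = 10 is not a perfect cube.
  y = -1: RHS = -36 is not a perfect cube.
  y = 2: RHS = 171 is not a perfect cube.
  y = -2: RHS = -197 is not a perfect cube.
  y = 3: RHS = 608 is not a perfect cube.
  y = -3: RHS = -634 is not a perfect cube.
Continuing the search up to |y| = 40 finds no solutions either.
No (x, y) in the scanned range satisfies the equation.

No integer solutions with |y| ≤ 40.


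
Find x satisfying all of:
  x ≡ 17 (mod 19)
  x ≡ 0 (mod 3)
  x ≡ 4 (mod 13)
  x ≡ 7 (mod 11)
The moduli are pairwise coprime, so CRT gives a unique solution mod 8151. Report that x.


Product of moduli M = 19 · 3 · 13 · 11 = 8151.
Merge one congruence at a time:
  Start: x ≡ 17 (mod 19).
  Combine with x ≡ 0 (mod 3); new modulus lcm = 57.
    Write x = 17 + 19·t and substitute into x ≡ 0 (mod 3): 19·t ≡ 0 − 17 = -17 (mod 3).
    Reduce coefficients mod 3: 1·t ≡ 1 (mod 3).
    So t ≡ 1 (mod 3).
    Then x = 17 + 19·1 = 36, valid modulo lcm(19, 3) = 57: x ≡ 36 (mod 57).
  Combine with x ≡ 4 (mod 13); new modulus lcm = 741.
    Write x = 36 + 57·t and substitute into x ≡ 4 (mod 13): 57·t ≡ 4 − 36 = -32 (mod 13).
    Reduce coefficients mod 13: 5·t ≡ 7 (mod 13).
    The inverse of 5 mod 13 is 8 (since 5·8 = 40 = 3·13 + 1), so t ≡ 8·7 = 56 ≡ 4 (mod 13).
    Then x = 36 + 57·4 = 264, valid modulo lcm(57, 13) = 741: x ≡ 264 (mod 741).
  Combine with x ≡ 7 (mod 11); new modulus lcm = 8151.
    Write x = 264 + 741·t and substitute into x ≡ 7 (mod 11): 741·t ≡ 7 − 264 = -257 (mod 11).
    Reduce coefficients mod 11: 4·t ≡ 7 (mod 11).
    The inverse of 4 mod 11 is 3 (since 4·3 = 12 = 1·11 + 1), so t ≡ 3·7 = 21 ≡ 10 (mod 11).
    Then x = 264 + 741·10 = 7674, valid modulo lcm(741, 11) = 8151: x ≡ 7674 (mod 8151).
Verify against each original: 7674 mod 19 = 17, 7674 mod 3 = 0, 7674 mod 13 = 4, 7674 mod 11 = 7.

x ≡ 7674 (mod 8151).


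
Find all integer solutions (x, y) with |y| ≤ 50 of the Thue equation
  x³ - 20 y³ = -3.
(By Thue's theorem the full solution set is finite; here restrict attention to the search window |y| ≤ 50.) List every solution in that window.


The equation is x³ - 20y³ = -3. For fixed y, x³ = 20·y³ − 3, so a solution requires the RHS to be a perfect cube.
Strategy: iterate y from -50 to 50, compute RHS = 20·y³ − 3, and check whether it is a (positive or negative) perfect cube.
Check small values of y:
  y = 0: RHS = -3 is not a perfect cube.
  y = 1: RHS = 17 is not a perfect cube.
  y = -1: RHS = -23 is not a perfect cube.
  y = 2: RHS = 157 is not a perfect cube.
  y = -2: RHS = -163 is not a perfect cube.
  y = 3: RHS = 537 is not a perfect cube.
  y = -3: RHS = -543 is not a perfect cube.
Continuing the search up to |y| = 50 finds no solutions either.
No (x, y) in the scanned range satisfies the equation.

No integer solutions with |y| ≤ 50.


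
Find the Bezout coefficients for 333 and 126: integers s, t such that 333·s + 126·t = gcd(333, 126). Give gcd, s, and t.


Euclidean algorithm on (333, 126) — divide until remainder is 0:
  333 = 2 · 126 + 81
  126 = 1 · 81 + 45
  81 = 1 · 45 + 36
  45 = 1 · 36 + 9
  36 = 4 · 9 + 0
gcd(333, 126) = 9.
Track Bezout coefficients alongside the remainders: start with r₀ = 333 = a·1 + b·0 (s = 1, t = 0) and r₁ = 126 = a·0 + b·1 (s = 0, t = 1); each new remainder r_{k+1} = r_{k-1} − q_k·r_k inherits s_{k+1} = s_{k-1} − q_k·s_k, t_{k+1} = t_{k-1} − q_k·t_k, so r_k = a·s_k + b·t_k at every step:
  q = 2: r = 81, s = 1 − 2·0 = 1, t = 0 − 2·1 = -2  (check: 333·1 + 126·(-2) = 81)
  q = 1: r = 45, s = 0 − 1·1 = -1, t = 1 − 1·(-2) = 3  (check: 333·(-1) + 126·3 = 45)
  q = 1: r = 36, s = 1 − 1·(-1) = 2, t = -2 − 1·3 = -5  (check: 333·2 + 126·(-5) = 36)
  q = 1: r = 9, s = -1 − 1·2 = -3, t = 3 − 1·(-5) = 8  (check: 333·(-3) + 126·8 = 9)
The row with r = 9 (the gcd) gives the Bezout coefficients s = -3, t = 8.
Result: 333 · (-3) + 126 · (8) = 9.

gcd(333, 126) = 9; s = -3, t = 8 (check: 333·(-3) + 126·8 = 9).


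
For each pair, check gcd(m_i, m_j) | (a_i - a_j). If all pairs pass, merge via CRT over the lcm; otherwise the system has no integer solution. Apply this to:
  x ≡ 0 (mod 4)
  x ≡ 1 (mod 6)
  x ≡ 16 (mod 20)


Moduli 4, 6, 20 are not pairwise coprime, so CRT works modulo lcm(m_i) when all pairwise compatibility conditions hold.
Pairwise compatibility: gcd(m_i, m_j) must divide a_i - a_j for every pair.
Merge one congruence at a time:
  Start: x ≡ 0 (mod 4).
  Combine with x ≡ 1 (mod 6): gcd(4, 6) = 2, and 1 - 0 = 1 is NOT divisible by 2.
    ⇒ system is inconsistent (no integer solution).

No solution (the system is inconsistent).


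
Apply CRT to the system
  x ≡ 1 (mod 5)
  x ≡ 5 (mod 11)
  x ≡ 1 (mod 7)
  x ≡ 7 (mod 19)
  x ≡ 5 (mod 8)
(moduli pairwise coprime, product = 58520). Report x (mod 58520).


Product of moduli M = 5 · 11 · 7 · 19 · 8 = 58520.
Merge one congruence at a time:
  Start: x ≡ 1 (mod 5).
  Combine with x ≡ 5 (mod 11); new modulus lcm = 55.
    Write x = 1 + 5·t and substitute into x ≡ 5 (mod 11): 5·t ≡ 5 − 1 = 4 (mod 11).
    The inverse of 5 mod 11 is 9 (since 5·9 = 45 = 4·11 + 1), so t ≡ 9·4 = 36 ≡ 3 (mod 11).
    Then x = 1 + 5·3 = 16, valid modulo lcm(5, 11) = 55: x ≡ 16 (mod 55).
  Combine with x ≡ 1 (mod 7); new modulus lcm = 385.
    Write x = 16 + 55·t and substitute into x ≡ 1 (mod 7): 55·t ≡ 1 − 16 = -15 (mod 7).
    Reduce coefficients mod 7: 6·t ≡ 6 (mod 7).
    The inverse of 6 mod 7 is 6 (since 6·6 = 36 = 5·7 + 1), so t ≡ 6·6 = 36 ≡ 1 (mod 7).
    Then x = 16 + 55·1 = 71, valid modulo lcm(55, 7) = 385: x ≡ 71 (mod 385).
  Combine with x ≡ 7 (mod 19); new modulus lcm = 7315.
    Write x = 71 + 385·t and substitute into x ≡ 7 (mod 19): 385·t ≡ 7 − 71 = -64 (mod 19).
    Reduce coefficients mod 19: 5·t ≡ 12 (mod 19).
    The inverse of 5 mod 19 is 4 (since 5·4 = 20 = 1·19 + 1), so t ≡ 4·12 = 48 ≡ 10 (mod 19).
    Then x = 71 + 385·10 = 3921, valid modulo lcm(385, 19) = 7315: x ≡ 3921 (mod 7315).
  Combine with x ≡ 5 (mod 8); new modulus lcm = 58520.
    Write x = 3921 + 7315·t and substitute into x ≡ 5 (mod 8): 7315·t ≡ 5 − 3921 = -3916 (mod 8).
    Reduce coefficients mod 8: 3·t ≡ 4 (mod 8).
    The inverse of 3 mod 8 is 3 (since 3·3 = 9 = 1·8 + 1), so t ≡ 3·4 = 12 ≡ 4 (mod 8).
    Then x = 3921 + 7315·4 = 33181, valid modulo lcm(7315, 8) = 58520: x ≡ 33181 (mod 58520).
Verify against each original: 33181 mod 5 = 1, 33181 mod 11 = 5, 33181 mod 7 = 1, 33181 mod 19 = 7, 33181 mod 8 = 5.

x ≡ 33181 (mod 58520).


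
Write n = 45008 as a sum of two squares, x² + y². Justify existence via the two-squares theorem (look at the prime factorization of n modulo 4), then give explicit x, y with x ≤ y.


Step 1: Factor n = 45008 = 2^4 · 29 · 97.
Step 2: Check the mod-4 condition on each prime factor: 2 = 2 (special); 29 ≡ 1 (mod 4), exponent 1; 97 ≡ 1 (mod 4), exponent 1.
All primes ≡ 3 (mod 4) appear to even exponent (or don't appear), so by the two-squares theorem n IS expressible as a sum of two squares.
Step 3: Build a representation. Group n = k² · m with k = 4 and m = 29 · 97 = 2813 (a product of primes ≡ 1 (mod 4)); a representation of m scales to one of n via (k·x)² + (k·y)² = k²(x² + y²). Each prime p ≡ 1 (mod 4) is itself a sum of two squares; find a² by testing p − a² for a perfect square:
  29: 29 − 1² = 28, 29 − 2² = 25 = 5² ⇒ 29 = 2² + 5².
  97: 97 − 1² = 96, 97 − 2² = 93, 97 − 3² = 88, 97 − 4² = 81 = 9² ⇒ 97 = 4² + 9².
  Combine using the Brahmagupta–Fibonacci identity (a² + b²)(c² + d²) = (ac − bd)² + (ad + bc)² = (ac + bd)² + (ad − bc)²:
  29 · 97 = 2813: from (2² + 5²)(4² + 9²), take (2·4 − 5·9, 2·9 + 5·4) = (8 − 45, 18 + 20) = (-37, 38); dropping signs (only squares matter) gives (37, 38); check 37² + 38² = 1369 + 1444 = 2813 ✓.
  Scale by k = 4: (4·37, 4·38) = (148, 152).
Step 4: Order so x ≤ y and verify: 148² + 152² = 21904 + 23104 = 45008 = n. ✓

n = 45008 = 148² + 152² (one valid representation with x ≤ y).


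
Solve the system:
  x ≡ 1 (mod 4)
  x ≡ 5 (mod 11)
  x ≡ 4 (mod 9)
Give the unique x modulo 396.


Moduli 4, 11, 9 are pairwise coprime; by CRT there is a unique solution modulo M = 4 · 11 · 9 = 396.
Solve pairwise, accumulating the modulus:
  Start with x ≡ 1 (mod 4).
  Combine with x ≡ 5 (mod 11): since gcd(4, 11) = 1, we get a unique residue mod 44.
    Write x = 1 + 4·t and substitute into x ≡ 5 (mod 11): 4·t ≡ 5 − 1 = 4 (mod 11).
    The inverse of 4 mod 11 is 3 (since 4·3 = 12 = 1·11 + 1), so t ≡ 3·4 = 12 ≡ 1 (mod 11).
    Then x = 1 + 4·1 = 5, valid modulo lcm(4, 11) = 44: x ≡ 5 (mod 44).
  Combine with x ≡ 4 (mod 9): since gcd(44, 9) = 1, we get a unique residue mod 396.
    Write x = 5 + 44·t and substitute into x ≡ 4 (mod 9): 44·t ≡ 4 − 5 = -1 (mod 9).
    Reduce coefficients mod 9: 8·t ≡ 8 (mod 9).
    The inverse of 8 mod 9 is 8 (since 8·8 = 64 = 7·9 + 1), so t ≡ 8·8 = 64 ≡ 1 (mod 9).
    Then x = 5 + 44·1 = 49, valid modulo lcm(44, 9) = 396: x ≡ 49 (mod 396).
Verify: 49 mod 4 = 1 ✓, 49 mod 11 = 5 ✓, 49 mod 9 = 4 ✓.

x ≡ 49 (mod 396).


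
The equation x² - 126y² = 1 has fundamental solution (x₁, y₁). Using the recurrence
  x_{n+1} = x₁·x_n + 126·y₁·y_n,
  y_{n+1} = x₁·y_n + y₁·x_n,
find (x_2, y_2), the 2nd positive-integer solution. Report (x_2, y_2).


Step 1: Find the fundamental solution (x₁, y₁) of x² - 126y² = 1.
  Expand √126 as a continued fraction. a₀ = ⌊√126⌋ = 11; iterate m_{k+1} = d_k·a_k − m_k, d_{k+1} = (126 − m_{k+1}²)/d_k, a_{k+1} = ⌊(a₀ + m_{k+1})/d_{k+1}⌋ (starting m₀ = 0, d₀ = 1), with convergents p_k = a_k·p_{k-1} + p_{k-2}, q_k = a_k·q_{k-1} + q_{k-2} (p₋₁ = 1, q₋₁ = 0):
  k = 0: a₀ = 11; p₀/q₀ = 11/1; p₀² − 126·q₀² = 121 − 126 = -5.
  k = 1: m = 11, d = 5, a = ⌊(11 + 11)/5⌋ = 4; p/q = (4·11 + 1)/(4·1 + 0) = 45/4; p² − 126·q² = 2025 − 2016 = 9.
  k = 2: m = 9, d = 9, a = ⌊(11 + 9)/9⌋ = 2; p/q = (2·45 + 11)/(2·4 + 1) = 101/9; p² − 126·q² = 10201 − 10206 = -5.
  k = 3: m = 9, d = 5, a = ⌊(11 + 9)/5⌋ = 4; p/q = (4·101 + 45)/(4·9 + 4) = 449/40; p² − 126·q² = 201601 − 201600 = 1.
  The first convergent with p² − 126·q² = 1 gives the fundamental solution (x₁, y₁) = (449, 40).
Step 2: Apply the recurrence (x_{n+1}, y_{n+1}) = (x₁x_n + 126y₁y_n, x₁y_n + y₁x_n) repeatedly.
  From (x_1, y_1) = (449, 40): x_2 = 449·449 + 126·40·40 = 403201; y_2 = 449·40 + 40·449 = 35920.
Step 3: Verify x_2² - 126·y_2² = 162571046401 - 162571046400 = 1 (should be 1). ✓

(x_1, y_1) = (449, 40); (x_2, y_2) = (403201, 35920).


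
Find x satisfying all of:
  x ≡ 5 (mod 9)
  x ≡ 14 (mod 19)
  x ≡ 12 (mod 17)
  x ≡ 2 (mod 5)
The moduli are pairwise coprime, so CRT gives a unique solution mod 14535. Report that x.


Product of moduli M = 9 · 19 · 17 · 5 = 14535.
Merge one congruence at a time:
  Start: x ≡ 5 (mod 9).
  Combine with x ≡ 14 (mod 19); new modulus lcm = 171.
    Write x = 5 + 9·t and substitute into x ≡ 14 (mod 19): 9·t ≡ 14 − 5 = 9 (mod 19).
    The inverse of 9 mod 19 is 17 (since 9·17 = 153 = 8·19 + 1), so t ≡ 17·9 = 153 ≡ 1 (mod 19).
    Then x = 5 + 9·1 = 14, valid modulo lcm(9, 19) = 171: x ≡ 14 (mod 171).
  Combine with x ≡ 12 (mod 17); new modulus lcm = 2907.
    Write x = 14 + 171·t and substitute into x ≡ 12 (mod 17): 171·t ≡ 12 − 14 = -2 (mod 17).
    Reduce coefficients mod 17: 1·t ≡ 15 (mod 17).
    So t ≡ 15 (mod 17).
    Then x = 14 + 171·15 = 2579, valid modulo lcm(171, 17) = 2907: x ≡ 2579 (mod 2907).
  Combine with x ≡ 2 (mod 5); new modulus lcm = 14535.
    Write x = 2579 + 2907·t and substitute into x ≡ 2 (mod 5): 2907·t ≡ 2 − 2579 = -2577 (mod 5).
    Reduce coefficients mod 5: 2·t ≡ 3 (mod 5).
    The inverse of 2 mod 5 is 3 (since 2·3 = 6 = 1·5 + 1), so t ≡ 3·3 = 9 ≡ 4 (mod 5).
    Then x = 2579 + 2907·4 = 14207, valid modulo lcm(2907, 5) = 14535: x ≡ 14207 (mod 14535).
Verify against each original: 14207 mod 9 = 5, 14207 mod 19 = 14, 14207 mod 17 = 12, 14207 mod 5 = 2.

x ≡ 14207 (mod 14535).


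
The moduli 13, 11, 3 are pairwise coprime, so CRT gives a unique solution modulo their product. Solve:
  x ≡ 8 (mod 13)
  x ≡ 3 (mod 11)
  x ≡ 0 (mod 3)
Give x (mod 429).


Moduli 13, 11, 3 are pairwise coprime; by CRT there is a unique solution modulo M = 13 · 11 · 3 = 429.
Solve pairwise, accumulating the modulus:
  Start with x ≡ 8 (mod 13).
  Combine with x ≡ 3 (mod 11): since gcd(13, 11) = 1, we get a unique residue mod 143.
    Write x = 8 + 13·t and substitute into x ≡ 3 (mod 11): 13·t ≡ 3 − 8 = -5 (mod 11).
    Reduce coefficients mod 11: 2·t ≡ 6 (mod 11).
    The inverse of 2 mod 11 is 6 (since 2·6 = 12 = 1·11 + 1), so t ≡ 6·6 = 36 ≡ 3 (mod 11).
    Then x = 8 + 13·3 = 47, valid modulo lcm(13, 11) = 143: x ≡ 47 (mod 143).
  Combine with x ≡ 0 (mod 3): since gcd(143, 3) = 1, we get a unique residue mod 429.
    Write x = 47 + 143·t and substitute into x ≡ 0 (mod 3): 143·t ≡ 0 − 47 = -47 (mod 3).
    Reduce coefficients mod 3: 2·t ≡ 1 (mod 3).
    The inverse of 2 mod 3 is 2 (since 2·2 = 4 = 1·3 + 1), so t ≡ 2·1 = 2 ≡ 2 (mod 3).
    Then x = 47 + 143·2 = 333, valid modulo lcm(143, 3) = 429: x ≡ 333 (mod 429).
Verify: 333 mod 13 = 8 ✓, 333 mod 11 = 3 ✓, 333 mod 3 = 0 ✓.

x ≡ 333 (mod 429).


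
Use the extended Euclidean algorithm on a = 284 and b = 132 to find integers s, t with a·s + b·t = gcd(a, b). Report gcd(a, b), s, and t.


Euclidean algorithm on (284, 132) — divide until remainder is 0:
  284 = 2 · 132 + 20
  132 = 6 · 20 + 12
  20 = 1 · 12 + 8
  12 = 1 · 8 + 4
  8 = 2 · 4 + 0
gcd(284, 132) = 4.
Track Bezout coefficients alongside the remainders: start with r₀ = 284 = a·1 + b·0 (s = 1, t = 0) and r₁ = 132 = a·0 + b·1 (s = 0, t = 1); each new remainder r_{k+1} = r_{k-1} − q_k·r_k inherits s_{k+1} = s_{k-1} − q_k·s_k, t_{k+1} = t_{k-1} − q_k·t_k, so r_k = a·s_k + b·t_k at every step:
  q = 2: r = 20, s = 1 − 2·0 = 1, t = 0 − 2·1 = -2  (check: 284·1 + 132·(-2) = 20)
  q = 6: r = 12, s = 0 − 6·1 = -6, t = 1 − 6·(-2) = 13  (check: 284·(-6) + 132·13 = 12)
  q = 1: r = 8, s = 1 − 1·(-6) = 7, t = -2 − 1·13 = -15  (check: 284·7 + 132·(-15) = 8)
  q = 1: r = 4, s = -6 − 1·7 = -13, t = 13 − 1·(-15) = 28  (check: 284·(-13) + 132·28 = 4)
The row with r = 4 (the gcd) gives the Bezout coefficients s = -13, t = 28.
Result: 284 · (-13) + 132 · (28) = 4.

gcd(284, 132) = 4; s = -13, t = 28 (check: 284·(-13) + 132·28 = 4).


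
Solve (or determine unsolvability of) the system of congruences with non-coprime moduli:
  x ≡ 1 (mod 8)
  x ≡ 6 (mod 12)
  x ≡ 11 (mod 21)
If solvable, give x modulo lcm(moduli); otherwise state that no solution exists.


Moduli 8, 12, 21 are not pairwise coprime, so CRT works modulo lcm(m_i) when all pairwise compatibility conditions hold.
Pairwise compatibility: gcd(m_i, m_j) must divide a_i - a_j for every pair.
Merge one congruence at a time:
  Start: x ≡ 1 (mod 8).
  Combine with x ≡ 6 (mod 12): gcd(8, 12) = 4, and 6 - 1 = 5 is NOT divisible by 4.
    ⇒ system is inconsistent (no integer solution).

No solution (the system is inconsistent).


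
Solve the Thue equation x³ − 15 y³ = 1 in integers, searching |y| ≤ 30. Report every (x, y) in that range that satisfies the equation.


The equation is x³ - 15y³ = 1. For fixed y, x³ = 15·y³ + 1, so a solution requires the RHS to be a perfect cube.
Strategy: iterate y from -30 to 30, compute RHS = 15·y³ + 1, and check whether it is a (positive or negative) perfect cube.
Check small values of y:
  y = 0: RHS = 1 = (1)³ ⇒ x = 1 works.
  y = 1: RHS = 16 is not a perfect cube.
  y = -1: RHS = -14 is not a perfect cube.
  y = 2: RHS = 121 is not a perfect cube.
  y = -2: RHS = -119 is not a perfect cube.
  y = 3: RHS = 406 is not a perfect cube.
  y = -3: RHS = -404 is not a perfect cube.
Continuing the search up to |y| = 30 finds no further solutions beyond those listed.
Collected solutions: (1, 0).

Solutions (with |y| ≤ 30): (1, 0).


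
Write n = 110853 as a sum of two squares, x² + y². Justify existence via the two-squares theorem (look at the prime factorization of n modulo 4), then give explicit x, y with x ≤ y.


Step 1: Factor n = 110853 = 3^2 · 109 · 113.
Step 2: Check the mod-4 condition on each prime factor: 3 ≡ 3 (mod 4), exponent 2 (must be even); 109 ≡ 1 (mod 4), exponent 1; 113 ≡ 1 (mod 4), exponent 1.
All primes ≡ 3 (mod 4) appear to even exponent (or don't appear), so by the two-squares theorem n IS expressible as a sum of two squares.
Step 3: Build a representation. Group n = k² · m with k = 3 and m = 109 · 113 = 12317 (a product of primes ≡ 1 (mod 4)); a representation of m scales to one of n via (k·x)² + (k·y)² = k²(x² + y²). Each prime p ≡ 1 (mod 4) is itself a sum of two squares; find a² by testing p − a² for a perfect square:
  109: 109 − 1² = 108, 109 − 2² = 105, 109 − 3² = 100 = 10² ⇒ 109 = 3² + 10².
  113: 113 − 1² = 112, 113 − 2² = 109, 113 − 3² = 104, 113 − 4² = 97, 113 − 5² = 88, 113 − 6² = 77, 113 − 7² = 64 = 8² ⇒ 113 = 7² + 8².
  Combine using the Brahmagupta–Fibonacci identity (a² + b²)(c² + d²) = (ac − bd)² + (ad + bc)² = (ac + bd)² + (ad − bc)²:
  109 · 113 = 12317: from (3² + 10²)(7² + 8²), take (3·7 − 10·8, 3·8 + 10·7) = (21 − 80, 24 + 70) = (-59, 94); dropping signs (only squares matter) gives (59, 94); check 59² + 94² = 3481 + 8836 = 12317 ✓.
  Scale by k = 3: (3·59, 3·94) = (177, 282).
Step 4: Order so x ≤ y and verify: 177² + 282² = 31329 + 79524 = 110853 = n. ✓

n = 110853 = 177² + 282² (one valid representation with x ≤ y).


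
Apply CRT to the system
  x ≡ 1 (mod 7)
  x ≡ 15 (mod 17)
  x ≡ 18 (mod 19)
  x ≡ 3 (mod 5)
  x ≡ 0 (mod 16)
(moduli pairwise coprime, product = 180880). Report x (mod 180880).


Product of moduli M = 7 · 17 · 19 · 5 · 16 = 180880.
Merge one congruence at a time:
  Start: x ≡ 1 (mod 7).
  Combine with x ≡ 15 (mod 17); new modulus lcm = 119.
    Write x = 1 + 7·t and substitute into x ≡ 15 (mod 17): 7·t ≡ 15 − 1 = 14 (mod 17).
    The inverse of 7 mod 17 is 5 (since 7·5 = 35 = 2·17 + 1), so t ≡ 5·14 = 70 ≡ 2 (mod 17).
    Then x = 1 + 7·2 = 15, valid modulo lcm(7, 17) = 119: x ≡ 15 (mod 119).
  Combine with x ≡ 18 (mod 19); new modulus lcm = 2261.
    Write x = 15 + 119·t and substitute into x ≡ 18 (mod 19): 119·t ≡ 18 − 15 = 3 (mod 19).
    Reduce coefficients mod 19: 5·t ≡ 3 (mod 19).
    The inverse of 5 mod 19 is 4 (since 5·4 = 20 = 1·19 + 1), so t ≡ 4·3 = 12 ≡ 12 (mod 19).
    Then x = 15 + 119·12 = 1443, valid modulo lcm(119, 19) = 2261: x ≡ 1443 (mod 2261).
  Combine with x ≡ 3 (mod 5); new modulus lcm = 11305.
    Write x = 1443 + 2261·t and substitute into x ≡ 3 (mod 5): 2261·t ≡ 3 − 1443 = -1440 (mod 5).
    Reduce coefficients mod 5: 1·t ≡ 0 (mod 5).
    So t ≡ 0 (mod 5).
    Then x = 1443 + 2261·0 = 1443, valid modulo lcm(2261, 5) = 11305: x ≡ 1443 (mod 11305).
  Combine with x ≡ 0 (mod 16); new modulus lcm = 180880.
    Write x = 1443 + 11305·t and substitute into x ≡ 0 (mod 16): 11305·t ≡ 0 − 1443 = -1443 (mod 16).
    Reduce coefficients mod 16: 9·t ≡ 13 (mod 16).
    The inverse of 9 mod 16 is 9 (since 9·9 = 81 = 5·16 + 1), so t ≡ 9·13 = 117 ≡ 5 (mod 16).
    Then x = 1443 + 11305·5 = 57968, valid modulo lcm(11305, 16) = 180880: x ≡ 57968 (mod 180880).
Verify against each original: 57968 mod 7 = 1, 57968 mod 17 = 15, 57968 mod 19 = 18, 57968 mod 5 = 3, 57968 mod 16 = 0.

x ≡ 57968 (mod 180880).


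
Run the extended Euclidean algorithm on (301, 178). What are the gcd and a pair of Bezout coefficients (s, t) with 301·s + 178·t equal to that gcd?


Euclidean algorithm on (301, 178) — divide until remainder is 0:
  301 = 1 · 178 + 123
  178 = 1 · 123 + 55
  123 = 2 · 55 + 13
  55 = 4 · 13 + 3
  13 = 4 · 3 + 1
  3 = 3 · 1 + 0
gcd(301, 178) = 1.
Track Bezout coefficients alongside the remainders: start with r₀ = 301 = a·1 + b·0 (s = 1, t = 0) and r₁ = 178 = a·0 + b·1 (s = 0, t = 1); each new remainder r_{k+1} = r_{k-1} − q_k·r_k inherits s_{k+1} = s_{k-1} − q_k·s_k, t_{k+1} = t_{k-1} − q_k·t_k, so r_k = a·s_k + b·t_k at every step:
  q = 1: r = 123, s = 1 − 1·0 = 1, t = 0 − 1·1 = -1  (check: 301·1 + 178·(-1) = 123)
  q = 1: r = 55, s = 0 − 1·1 = -1, t = 1 − 1·(-1) = 2  (check: 301·(-1) + 178·2 = 55)
  q = 2: r = 13, s = 1 − 2·(-1) = 3, t = -1 − 2·2 = -5  (check: 301·3 + 178·(-5) = 13)
  q = 4: r = 3, s = -1 − 4·3 = -13, t = 2 − 4·(-5) = 22  (check: 301·(-13) + 178·22 = 3)
  q = 4: r = 1, s = 3 − 4·(-13) = 55, t = -5 − 4·22 = -93  (check: 301·55 + 178·(-93) = 1)
The row with r = 1 (the gcd) gives the Bezout coefficients s = 55, t = -93.
Result: 301 · (55) + 178 · (-93) = 1.

gcd(301, 178) = 1; s = 55, t = -93 (check: 301·55 + 178·(-93) = 1).


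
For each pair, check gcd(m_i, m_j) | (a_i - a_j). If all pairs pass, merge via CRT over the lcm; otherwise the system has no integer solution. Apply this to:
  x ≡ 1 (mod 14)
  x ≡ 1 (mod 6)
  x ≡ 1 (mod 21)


Moduli 14, 6, 21 are not pairwise coprime, so CRT works modulo lcm(m_i) when all pairwise compatibility conditions hold.
Pairwise compatibility: gcd(m_i, m_j) must divide a_i - a_j for every pair.
Merge one congruence at a time:
  Start: x ≡ 1 (mod 14).
  Combine with x ≡ 1 (mod 6): gcd(14, 6) = 2; 1 - 1 = 0, which IS divisible by 2, so compatible.
    Write x = 1 + 14·t and substitute into x ≡ 1 (mod 6): 14·t ≡ 1 − 1 = 0 (mod 6).
    Divide the congruence (and modulus) by g = 2: 7·t ≡ 0 (mod 3).
    Reduce coefficients mod 3: 1·t ≡ 0 (mod 3).
    So t ≡ 0 (mod 3).
    Then x = 1 + 14·0 = 1, valid modulo lcm(14, 6) = 42: x ≡ 1 (mod 42).
  Combine with x ≡ 1 (mod 21): gcd(42, 21) = 21; 1 - 1 = 0, which IS divisible by 21, so compatible.
    Write x = 1 + 42·t and substitute into x ≡ 1 (mod 21): 42·t ≡ 1 − 1 = 0 (mod 21).
    Divide the congruence (and modulus) by g = 21: 2·t ≡ 0 (mod 1).
    Modulo 1 every t works; take t = 0.
    Then x = 1 + 42·0 = 1, valid modulo lcm(42, 21) = 42: x ≡ 1 (mod 42).
Verify: 1 mod 14 = 1, 1 mod 6 = 1, 1 mod 21 = 1.

x ≡ 1 (mod 42).


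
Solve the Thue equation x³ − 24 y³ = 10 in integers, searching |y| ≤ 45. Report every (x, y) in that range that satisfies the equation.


The equation is x³ - 24y³ = 10. For fixed y, x³ = 24·y³ + 10, so a solution requires the RHS to be a perfect cube.
Strategy: iterate y from -45 to 45, compute RHS = 24·y³ + 10, and check whether it is a (positive or negative) perfect cube.
Check small values of y:
  y = 0: RHS = 10 is not a perfect cube.
  y = 1: RHS = 34 is not a perfect cube.
  y = -1: RHS = -14 is not a perfect cube.
  y = 2: RHS = 202 is not a perfect cube.
  y = -2: RHS = -182 is not a perfect cube.
  y = 3: RHS = 658 is not a perfect cube.
  y = -3: RHS = -638 is not a perfect cube.
Continuing the search up to |y| = 45 finds no solutions either.
No (x, y) in the scanned range satisfies the equation.

No integer solutions with |y| ≤ 45.


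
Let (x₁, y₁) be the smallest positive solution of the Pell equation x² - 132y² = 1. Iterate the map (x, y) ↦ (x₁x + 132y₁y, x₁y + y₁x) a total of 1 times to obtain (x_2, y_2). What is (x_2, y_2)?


Step 1: Find the fundamental solution (x₁, y₁) of x² - 132y² = 1.
  Expand √132 as a continued fraction. a₀ = ⌊√132⌋ = 11; iterate m_{k+1} = d_k·a_k − m_k, d_{k+1} = (132 − m_{k+1}²)/d_k, a_{k+1} = ⌊(a₀ + m_{k+1})/d_{k+1}⌋ (starting m₀ = 0, d₀ = 1), with convergents p_k = a_k·p_{k-1} + p_{k-2}, q_k = a_k·q_{k-1} + q_{k-2} (p₋₁ = 1, q₋₁ = 0):
  k = 0: a₀ = 11; p₀/q₀ = 11/1; p₀² − 132·q₀² = 121 − 132 = -11.
  k = 1: m = 11, d = 11, a = ⌊(11 + 11)/11⌋ = 2; p/q = (2·11 + 1)/(2·1 + 0) = 23/2; p² − 132·q² = 529 − 528 = 1.
  The first convergent with p² − 132·q² = 1 gives the fundamental solution (x₁, y₁) = (23, 2).
Step 2: Apply the recurrence (x_{n+1}, y_{n+1}) = (x₁x_n + 132y₁y_n, x₁y_n + y₁x_n) repeatedly.
  From (x_1, y_1) = (23, 2): x_2 = 23·23 + 132·2·2 = 1057; y_2 = 23·2 + 2·23 = 92.
Step 3: Verify x_2² - 132·y_2² = 1117249 - 1117248 = 1 (should be 1). ✓

(x_1, y_1) = (23, 2); (x_2, y_2) = (1057, 92).


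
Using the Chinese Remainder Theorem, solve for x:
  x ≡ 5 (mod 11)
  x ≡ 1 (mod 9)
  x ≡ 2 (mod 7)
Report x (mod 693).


Moduli 11, 9, 7 are pairwise coprime; by CRT there is a unique solution modulo M = 11 · 9 · 7 = 693.
Solve pairwise, accumulating the modulus:
  Start with x ≡ 5 (mod 11).
  Combine with x ≡ 1 (mod 9): since gcd(11, 9) = 1, we get a unique residue mod 99.
    Write x = 5 + 11·t and substitute into x ≡ 1 (mod 9): 11·t ≡ 1 − 5 = -4 (mod 9).
    Reduce coefficients mod 9: 2·t ≡ 5 (mod 9).
    The inverse of 2 mod 9 is 5 (since 2·5 = 10 = 1·9 + 1), so t ≡ 5·5 = 25 ≡ 7 (mod 9).
    Then x = 5 + 11·7 = 82, valid modulo lcm(11, 9) = 99: x ≡ 82 (mod 99).
  Combine with x ≡ 2 (mod 7): since gcd(99, 7) = 1, we get a unique residue mod 693.
    Write x = 82 + 99·t and substitute into x ≡ 2 (mod 7): 99·t ≡ 2 − 82 = -80 (mod 7).
    Reduce coefficients mod 7: 1·t ≡ 4 (mod 7).
    So t ≡ 4 (mod 7).
    Then x = 82 + 99·4 = 478, valid modulo lcm(99, 7) = 693: x ≡ 478 (mod 693).
Verify: 478 mod 11 = 5 ✓, 478 mod 9 = 1 ✓, 478 mod 7 = 2 ✓.

x ≡ 478 (mod 693).


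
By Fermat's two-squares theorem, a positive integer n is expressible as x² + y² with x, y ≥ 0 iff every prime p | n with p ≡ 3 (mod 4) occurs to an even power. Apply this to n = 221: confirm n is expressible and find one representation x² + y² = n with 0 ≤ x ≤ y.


Step 1: Factor n = 221 = 13 · 17.
Step 2: Check the mod-4 condition on each prime factor: 13 ≡ 1 (mod 4), exponent 1; 17 ≡ 1 (mod 4), exponent 1.
All primes ≡ 3 (mod 4) appear to even exponent (or don't appear), so by the two-squares theorem n IS expressible as a sum of two squares.
Step 3: Build a representation. Here n = 13 · 17 is a product of primes ≡ 1 (mod 4). Each prime p ≡ 1 (mod 4) is itself a sum of two squares; find a² by testing p − a² for a perfect square:
  13: 13 − 1² = 12, 13 − 2² = 9 = 3² ⇒ 13 = 2² + 3².
  17: 17 − 1² = 16 = 4² ⇒ 17 = 1² + 4².
  Combine using the Brahmagupta–Fibonacci identity (a² + b²)(c² + d²) = (ac − bd)² + (ad + bc)² = (ac + bd)² + (ad − bc)²:
  13 · 17 = 221: from (2² + 3²)(1² + 4²), take (2·1 − 3·4, 2·4 + 3·1) = (2 − 12, 8 + 3) = (-10, 11); dropping signs (only squares matter) gives (10, 11); check 10² + 11² = 100 + 121 = 221 ✓.
Step 4: Order so x ≤ y and verify: 10² + 11² = 100 + 121 = 221 = n. ✓

n = 221 = 10² + 11² (one valid representation with x ≤ y).


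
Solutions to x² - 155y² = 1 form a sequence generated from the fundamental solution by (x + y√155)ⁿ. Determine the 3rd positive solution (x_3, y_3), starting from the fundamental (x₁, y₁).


Step 1: Find the fundamental solution (x₁, y₁) of x² - 155y² = 1.
  Expand √155 as a continued fraction. a₀ = ⌊√155⌋ = 12; iterate m_{k+1} = d_k·a_k − m_k, d_{k+1} = (155 − m_{k+1}²)/d_k, a_{k+1} = ⌊(a₀ + m_{k+1})/d_{k+1}⌋ (starting m₀ = 0, d₀ = 1), with convergents p_k = a_k·p_{k-1} + p_{k-2}, q_k = a_k·q_{k-1} + q_{k-2} (p₋₁ = 1, q₋₁ = 0):
  k = 0: a₀ = 12; p₀/q₀ = 12/1; p₀² − 155·q₀² = 144 − 155 = -11.
  k = 1: m = 12, d = 11, a = ⌊(12 + 12)/11⌋ = 2; p/q = (2·12 + 1)/(2·1 + 0) = 25/2; p² − 155·q² = 625 − 620 = 5.
  k = 2: m = 10, d = 5, a = ⌊(12 + 10)/5⌋ = 4; p/q = (4·25 + 12)/(4·2 + 1) = 112/9; p² − 155·q² = 12544 − 12555 = -11.
  k = 3: m = 10, d = 11, a = ⌊(12 + 10)/11⌋ = 2; p/q = (2·112 + 25)/(2·9 + 2) = 249/20; p² − 155·q² = 62001 − 62000 = 1.
  The first convergent with p² − 155·q² = 1 gives the fundamental solution (x₁, y₁) = (249, 20).
Step 2: Apply the recurrence (x_{n+1}, y_{n+1}) = (x₁x_n + 155y₁y_n, x₁y_n + y₁x_n) repeatedly.
  From (x_1, y_1) = (249, 20): x_2 = 249·249 + 155·20·20 = 124001; y_2 = 249·20 + 20·249 = 9960.
  From (x_2, y_2) = (124001, 9960): x_3 = 249·124001 + 155·20·9960 = 61752249; y_3 = 249·9960 + 20·124001 = 4960060.
Step 3: Verify x_3² - 155·y_3² = 3813340256558001 - 3813340256558000 = 1 (should be 1). ✓

(x_1, y_1) = (249, 20); (x_3, y_3) = (61752249, 4960060).


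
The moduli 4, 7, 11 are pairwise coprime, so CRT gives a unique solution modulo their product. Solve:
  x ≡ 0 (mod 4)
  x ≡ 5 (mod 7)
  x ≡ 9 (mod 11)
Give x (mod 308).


Moduli 4, 7, 11 are pairwise coprime; by CRT there is a unique solution modulo M = 4 · 7 · 11 = 308.
Solve pairwise, accumulating the modulus:
  Start with x ≡ 0 (mod 4).
  Combine with x ≡ 5 (mod 7): since gcd(4, 7) = 1, we get a unique residue mod 28.
    Write x = 0 + 4·t and substitute into x ≡ 5 (mod 7): 4·t ≡ 5 − 0 = 5 (mod 7).
    The inverse of 4 mod 7 is 2 (since 4·2 = 8 = 1·7 + 1), so t ≡ 2·5 = 10 ≡ 3 (mod 7).
    Then x = 0 + 4·3 = 12, valid modulo lcm(4, 7) = 28: x ≡ 12 (mod 28).
  Combine with x ≡ 9 (mod 11): since gcd(28, 11) = 1, we get a unique residue mod 308.
    Write x = 12 + 28·t and substitute into x ≡ 9 (mod 11): 28·t ≡ 9 − 12 = -3 (mod 11).
    Reduce coefficients mod 11: 6·t ≡ 8 (mod 11).
    The inverse of 6 mod 11 is 2 (since 6·2 = 12 = 1·11 + 1), so t ≡ 2·8 = 16 ≡ 5 (mod 11).
    Then x = 12 + 28·5 = 152, valid modulo lcm(28, 11) = 308: x ≡ 152 (mod 308).
Verify: 152 mod 4 = 0 ✓, 152 mod 7 = 5 ✓, 152 mod 11 = 9 ✓.

x ≡ 152 (mod 308).


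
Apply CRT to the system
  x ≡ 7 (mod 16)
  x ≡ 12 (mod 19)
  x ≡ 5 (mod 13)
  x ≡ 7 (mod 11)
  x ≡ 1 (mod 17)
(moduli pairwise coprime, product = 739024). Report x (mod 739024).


Product of moduli M = 16 · 19 · 13 · 11 · 17 = 739024.
Merge one congruence at a time:
  Start: x ≡ 7 (mod 16).
  Combine with x ≡ 12 (mod 19); new modulus lcm = 304.
    Write x = 7 + 16·t and substitute into x ≡ 12 (mod 19): 16·t ≡ 12 − 7 = 5 (mod 19).
    The inverse of 16 mod 19 is 6 (since 16·6 = 96 = 5·19 + 1), so t ≡ 6·5 = 30 ≡ 11 (mod 19).
    Then x = 7 + 16·11 = 183, valid modulo lcm(16, 19) = 304: x ≡ 183 (mod 304).
  Combine with x ≡ 5 (mod 13); new modulus lcm = 3952.
    Write x = 183 + 304·t and substitute into x ≡ 5 (mod 13): 304·t ≡ 5 − 183 = -178 (mod 13).
    Reduce coefficients mod 13: 5·t ≡ 4 (mod 13).
    The inverse of 5 mod 13 is 8 (since 5·8 = 40 = 3·13 + 1), so t ≡ 8·4 = 32 ≡ 6 (mod 13).
    Then x = 183 + 304·6 = 2007, valid modulo lcm(304, 13) = 3952: x ≡ 2007 (mod 3952).
  Combine with x ≡ 7 (mod 11); new modulus lcm = 43472.
    Write x = 2007 + 3952·t and substitute into x ≡ 7 (mod 11): 3952·t ≡ 7 − 2007 = -2000 (mod 11).
    Reduce coefficients mod 11: 3·t ≡ 2 (mod 11).
    The inverse of 3 mod 11 is 4 (since 3·4 = 12 = 1·11 + 1), so t ≡ 4·2 = 8 ≡ 8 (mod 11).
    Then x = 2007 + 3952·8 = 33623, valid modulo lcm(3952, 11) = 43472: x ≡ 33623 (mod 43472).
  Combine with x ≡ 1 (mod 17); new modulus lcm = 739024.
    Write x = 33623 + 43472·t and substitute into x ≡ 1 (mod 17): 43472·t ≡ 1 − 33623 = -33622 (mod 17).
    Reduce coefficients mod 17: 3·t ≡ 4 (mod 17).
    The inverse of 3 mod 17 is 6 (since 3·6 = 18 = 1·17 + 1), so t ≡ 6·4 = 24 ≡ 7 (mod 17).
    Then x = 33623 + 43472·7 = 337927, valid modulo lcm(43472, 17) = 739024: x ≡ 337927 (mod 739024).
Verify against each original: 337927 mod 16 = 7, 337927 mod 19 = 12, 337927 mod 13 = 5, 337927 mod 11 = 7, 337927 mod 17 = 1.

x ≡ 337927 (mod 739024).
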